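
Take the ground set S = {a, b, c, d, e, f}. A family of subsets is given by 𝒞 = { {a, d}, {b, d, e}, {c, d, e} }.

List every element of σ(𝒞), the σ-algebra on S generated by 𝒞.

σ(𝒞) (64 sets): { {}, {a}, {b}, {c}, {d}, {e}, {f}, {a, b}, {a, c}, {a, d}, {a, e}, {a, f}, {b, c}, {b, d}, {b, e}, {b, f}, {c, d}, {c, e}, {c, f}, {d, e}, {d, f}, {e, f}, {a, b, c}, {a, b, d}, {a, b, e}, {a, b, f}, {a, c, d}, {a, c, e}, {a, c, f}, {a, d, e}, {a, d, f}, {a, e, f}, {b, c, d}, {b, c, e}, {b, c, f}, {b, d, e}, {b, d, f}, {b, e, f}, {c, d, e}, {c, d, f}, {c, e, f}, {d, e, f}, {a, b, c, d}, {a, b, c, e}, {a, b, c, f}, {a, b, d, e}, {a, b, d, f}, {a, b, e, f}, {a, c, d, e}, {a, c, d, f}, {a, c, e, f}, {a, d, e, f}, {b, c, d, e}, {b, c, d, f}, {b, c, e, f}, {b, d, e, f}, {c, d, e, f}, {a, b, c, d, e}, {a, b, c, d, f}, {a, b, c, e, f}, {a, b, d, e, f}, {a, c, d, e, f}, {b, c, d, e, f}, S }

Trace:
Take S₀ = 𝒞 ∪ {∅, S} = { {}, {a, d}, {b, d, e}, {c, d, e}, S }.
Step 1: 6 new —
  {a, b, f}  = complement {c, d, e}
  {a, c, f}  = complement {b, d, e}
  {a, b, d, e}  = {a, d} ∪ {b, d, e}
  {a, c, d, e}  = {c, d, e} ∪ {a, d}
  {b, c, d, e}  = {c, d, e} ∪ {b, d, e}
  {b, c, e, f}  = complement {a, d}
  — 11 sets.
Step 2: +11 →
  {a, f}  = complement {b, c, d, e}
  {b, f}  = complement {a, c, d, e}
  {c, f}  = complement {a, b, d, e}
  {a, b, c, f}  = {a, c, f} ∪ {a, b, f}
  {a, b, d, f}  = {a, d} ∪ {a, b, f}
  {a, c, d, f}  = {a, c, f} ∪ {a, d}
  {a, b, c, d, e}  = {c, d, e} ∪ {a, b, d, e}
  {a, b, c, e, f}  = {a, c, f} ∪ {b, c, e, f}
  {a, b, d, e, f}  = {a, b, d, e} ∪ {a, b, f}
  {a, c, d, e, f}  = {c, d, e} ∪ {a, c, f}
  {b, c, d, e, f}  = {c, d, e} ∪ {b, c, e, f}
  — 22 sets.
Step 3 adds 13:
  {a}  = complement {b, c, d, e, f}
  {b}  = complement {a, c, d, e, f}
  {c}  = complement {a, b, d, e, f}
  {d}  = complement {a, b, c, e, f}
  {f}  = complement {a, b, c, d, e}
  {b, e}  = complement {a, c, d, f}
  {c, e}  = complement {a, b, d, f}
  {d, e}  = complement {a, b, c, f}
  {a, d, f}  = {a, f} ∪ {a, d}
  {b, c, f}  = {b, f} ∪ {c, f}
  {b, d, e, f}  = {b, d, e} ∪ {b, f}
  {c, d, e, f}  = {c, d, e} ∪ {c, f}
  {a, b, c, d, f}  = {a, c, f} ∪ {a, b, d, f}
  — 35 sets.
Step 4: 22 new —
  {e}  = complement {a, b, c, d, f}
  {a, b}  = complement {c, d, e, f}
  {a, c}  = complement {b, d, e, f}
  {b, c}  = {b} ∪ {c}
  {b, d}  = {b} ∪ {d}
  {c, d}  = {c} ∪ {d}
  {d, f}  = {f} ∪ {d}
  {a, b, d}  = {b} ∪ {a, d}
  {a, b, e}  = {b, e} ∪ {a}
  {a, c, d}  = {c} ∪ {a, d}
  {a, c, e}  = {a} ∪ {c, e}
  {a, d, e}  = complement {b, c, f}
  {b, c, e}  = complement {a, d, f}
  {b, d, f}  = {b, f} ∪ {d}
  {b, e, f}  = {b, e} ∪ {b, f}
  {c, d, f}  = {c, f} ∪ {d}
  {c, e, f}  = {f} ∪ {c, e}
  {d, e, f}  = {f} ∪ {d, e}
  {a, b, e, f}  = {b, e} ∪ {a, f}
  {a, c, e, f}  = {a, c, f} ∪ {c, e}
  {a, d, e, f}  = {a, f} ∪ {d, e}
  {b, c, d, f}  = {b, c, f} ∪ {d}
  — 57 sets.
Step 5: +7 →
  {a, e}  = complement {b, c, d, f}
  {e, f}  = {f} ∪ {e}
  {a, b, c}  = complement {d, e, f}
  {a, e, f}  = {a, f} ∪ {e}
  {b, c, d}  = {c, d} ∪ {b}
  {a, b, c, d}  = {c, d} ∪ {a, b}
  {a, b, c, e}  = complement {d, f}
  — 64 sets.
Step 6: stable.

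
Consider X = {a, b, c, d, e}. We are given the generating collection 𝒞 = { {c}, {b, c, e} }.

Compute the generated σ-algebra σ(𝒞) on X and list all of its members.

Answer: σ(𝒞) = { ∅, {c}, {a, d}, {b, e}, {a, c, d}, {b, c, e}, {a, b, d, e}, X }

Working:
Initial family (4 sets): { ∅, {c}, {b, c, e}, X }.
Round 1: 2 new —
  {a, d}  = {b, c, e}ᶜ
  {a, b, d, e}  = {c}ᶜ
  |family| = 6
Round 2: +1 →
  {a, c, d}  = {c} ∪ {a, d}
  |family| = 7
Round 3: +1 →
  {b, e}  = {a, c, d}ᶜ
  |family| = 8
After Round 4 the family is unchanged; done.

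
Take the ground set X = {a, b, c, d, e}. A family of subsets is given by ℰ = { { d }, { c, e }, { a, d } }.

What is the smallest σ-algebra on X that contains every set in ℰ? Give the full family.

Start: ℰ ∪ {∅, X} = { {  }, { d }, { a, d }, { c, e }, X }.
Step 1. New:
  { a, b, d }  = complement { c, e }
  { b, c, e }  = complement { a, d }
  { c, d, e }  = { d } ∪ { c, e }
  { a, b, c, e }  = complement { d }
  { a, c, d, e }  = { a, d } ∪ { c, e }
Step 2 (3 new):
  { b }  = complement { a, c, d, e }
  { a, b }  = complement { c, d, e }
  { b, c, d, e }  = { c, d, e } ∪ { b, c, e }
Step 3 (2 new):
  { a }  = complement { b, c, d, e }
  { b, d }  = { d } ∪ { b }
Step 4. New:
  { a, c, e }  = complement { b, d }
Step 5: no new sets; the family is a σ-algebra.

σ(ℰ) = { {  }, { a }, { b }, { d }, { a, b }, { a, d }, { b, d }, { c, e }, { a, b, d }, { a, c, e }, { b, c, e }, { c, d, e }, { a, b, c, e }, { a, c, d, e }, { b, c, d, e }, X }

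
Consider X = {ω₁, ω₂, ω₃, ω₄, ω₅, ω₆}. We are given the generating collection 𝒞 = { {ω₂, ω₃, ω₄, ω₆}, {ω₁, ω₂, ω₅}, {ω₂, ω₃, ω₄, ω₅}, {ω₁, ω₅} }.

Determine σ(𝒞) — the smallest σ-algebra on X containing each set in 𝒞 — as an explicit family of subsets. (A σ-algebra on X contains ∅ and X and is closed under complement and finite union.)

Answer: σ(𝒞) = { {}, {ω₁}, {ω₂}, {ω₅}, {ω₆}, {ω₁, ω₂}, {ω₁, ω₅}, {ω₁, ω₆}, {ω₂, ω₅}, {ω₂, ω₆}, {ω₃, ω₄}, {ω₅, ω₆}, {ω₁, ω₂, ω₅}, {ω₁, ω₂, ω₆}, {ω₁, ω₃, ω₄}, {ω₁, ω₅, ω₆}, {ω₂, ω₃, ω₄}, {ω₂, ω₅, ω₆}, {ω₃, ω₄, ω₅}, {ω₃, ω₄, ω₆}, {ω₁, ω₂, ω₃, ω₄}, {ω₁, ω₂, ω₅, ω₆}, {ω₁, ω₃, ω₄, ω₅}, {ω₁, ω₃, ω₄, ω₆}, {ω₂, ω₃, ω₄, ω₅}, {ω₂, ω₃, ω₄, ω₆}, {ω₃, ω₄, ω₅, ω₆}, {ω₁, ω₂, ω₃, ω₄, ω₅}, {ω₁, ω₂, ω₃, ω₄, ω₆}, {ω₁, ω₃, ω₄, ω₅, ω₆}, {ω₂, ω₃, ω₄, ω₅, ω₆}, X }

Working:
Take S₀ = 𝒞 ∪ {∅, X} = { {}, {ω₁, ω₅}, {ω₁, ω₂, ω₅}, {ω₂, ω₃, ω₄, ω₅}, {ω₂, ω₃, ω₄, ω₆}, X }.
Pass 1 (4 new):
  {ω₁, ω₆}  = X∖{ω₂, ω₃, ω₄, ω₅}
  {ω₃, ω₄, ω₆}  = X∖{ω₁, ω₂, ω₅}
  {ω₁, ω₂, ω₃, ω₄, ω₅}  = {ω₁, ω₂, ω₅} ∪ {ω₂, ω₃, ω₄, ω₅}
  {ω₂, ω₃, ω₄, ω₅, ω₆}  = {ω₂, ω₃, ω₄, ω₆} ∪ {ω₂, ω₃, ω₄, ω₅}
  — 10 sets.
Pass 2: +7 →
  {ω₁}  = X∖{ω₂, ω₃, ω₄, ω₅, ω₆}
  {ω₆}  = X∖{ω₁, ω₂, ω₃, ω₄, ω₅}
  {ω₁, ω₅, ω₆}  = {ω₁, ω₆} ∪ {ω₁, ω₅}
  {ω₁, ω₂, ω₅, ω₆}  = {ω₁, ω₆} ∪ {ω₁, ω₂, ω₅}
  {ω₁, ω₃, ω₄, ω₆}  = {ω₁, ω₆} ∪ {ω₃, ω₄, ω₆}
  {ω₁, ω₂, ω₃, ω₄, ω₆}  = {ω₁, ω₆} ∪ {ω₂, ω₃, ω₄, ω₆}
  {ω₁, ω₃, ω₄, ω₅, ω₆}  = {ω₁, ω₅} ∪ {ω₃, ω₄, ω₆}
  — 17 sets.
Pass 3: +5 →
  {ω₂}  = X∖{ω₁, ω₃, ω₄, ω₅, ω₆}
  {ω₅}  = X∖{ω₁, ω₂, ω₃, ω₄, ω₆}
  {ω₂, ω₅}  = X∖{ω₁, ω₃, ω₄, ω₆}
  {ω₃, ω₄}  = X∖{ω₁, ω₂, ω₅, ω₆}
  {ω₂, ω₃, ω₄}  = X∖{ω₁, ω₅, ω₆}
  — 22 sets.
Pass 4: +10 →
  {ω₁, ω₂}  = {ω₂} ∪ {ω₁}
  {ω₂, ω₆}  = {ω₂} ∪ {ω₆}
  {ω₅, ω₆}  = {ω₆} ∪ {ω₅}
  {ω₁, ω₂, ω₆}  = {ω₁, ω₆} ∪ {ω₂}
  {ω₁, ω₃, ω₄}  = {ω₃, ω₄} ∪ {ω₁}
  {ω₂, ω₅, ω₆}  = {ω₂, ω₅} ∪ {ω₆}
  {ω₃, ω₄, ω₅}  = {ω₃, ω₄} ∪ {ω₅}
  {ω₁, ω₂, ω₃, ω₄}  = {ω₂, ω₃, ω₄} ∪ {ω₁}
  {ω₁, ω₃, ω₄, ω₅}  = {ω₃, ω₄} ∪ {ω₁, ω₅}
  {ω₃, ω₄, ω₅, ω₆}  = {ω₅} ∪ {ω₃, ω₄, ω₆}
  — 32 sets.
Pass 5 adds nothing — fixpoint reached.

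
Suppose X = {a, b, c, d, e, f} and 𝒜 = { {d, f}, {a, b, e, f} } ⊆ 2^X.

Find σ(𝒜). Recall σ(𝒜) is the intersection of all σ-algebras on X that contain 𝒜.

σ(𝒜) (16 sets): { ∅, {c}, {d}, {f}, {c, d}, {c, f}, {d, f}, {a, b, e}, {c, d, f}, {a, b, c, e}, {a, b, d, e}, {a, b, e, f}, {a, b, c, d, e}, {a, b, c, e, f}, {a, b, d, e, f}, X }

Check:
Seed the family with 𝒜 together with ∅ and X: { ∅, {d, f}, {a, b, e, f}, X }.
Pass 1 (3 new):
  {c, d}  = {a, b, e, f}ᶜ
  {a, b, c, e}  = {d, f}ᶜ
  {a, b, d, e, f}  = {d, f} ∪ {a, b, e, f}
  |family| = 7
Pass 2 adds 4:
  {c}  = {a, b, d, e, f}ᶜ
  {c, d, f}  = {c, d} ∪ {d, f}
  {a, b, c, d, e}  = {c, d} ∪ {a, b, c, e}
  {a, b, c, e, f}  = {a, b, c, e} ∪ {a, b, e, f}
  |family| = 11
Pass 3: +3 →
  {d}  = {a, b, c, e, f}ᶜ
  {f}  = {a, b, c, d, e}ᶜ
  {a, b, e}  = {c, d, f}ᶜ
  |family| = 14
Pass 4: 2 new —
  {c, f}  = {c} ∪ {f}
  {a, b, d, e}  = {a, b, e} ∪ {d}
  |family| = 16
Pass 5: closed — nothing new.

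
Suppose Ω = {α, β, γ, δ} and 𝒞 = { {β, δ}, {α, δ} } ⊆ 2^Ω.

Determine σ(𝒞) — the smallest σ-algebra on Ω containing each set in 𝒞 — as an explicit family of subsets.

Answer: σ(𝒞) = { ∅, {α}, {β}, {γ}, {δ}, {α, β}, {α, γ}, {α, δ}, {β, γ}, {β, δ}, {γ, δ}, {α, β, γ}, {α, β, δ}, {α, γ, δ}, {β, γ, δ}, Ω }

Derivation:
Seed the family with 𝒞 together with ∅ and Ω: { ∅, {α, δ}, {β, δ}, Ω }.
Iteration 1: 3 new —
  {α, γ}  = complement {β, δ}
  {β, γ}  = complement {α, δ}
  {α, β, δ}  = {β, δ} ∪ {α, δ}
  [7 total]
Iteration 2. New:
  {γ}  = complement {α, β, δ}
  {α, β, γ}  = {β, γ} ∪ {α, γ}
  {α, γ, δ}  = {α, δ} ∪ {α, γ}
  {β, γ, δ}  = {β, γ} ∪ {β, δ}
  [11 total]
Iteration 3: 3 new —
  {α}  = complement {β, γ, δ}
  {β}  = complement {α, γ, δ}
  {δ}  = complement {α, β, γ}
  [14 total]
Iteration 4. New:
  {α, β}  = {β} ∪ {α}
  {γ, δ}  = {γ} ∪ {δ}
  [16 total]
Iteration 5: closed — nothing new.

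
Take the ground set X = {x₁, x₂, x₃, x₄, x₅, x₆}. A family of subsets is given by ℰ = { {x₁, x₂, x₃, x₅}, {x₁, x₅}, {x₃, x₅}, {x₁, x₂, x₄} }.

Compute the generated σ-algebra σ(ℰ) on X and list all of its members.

|σ(ℰ)| = 64.  σ(ℰ) = { {}, {x₁}, {x₂}, {x₃}, {x₄}, {x₅}, {x₆}, {x₁, x₂}, {x₁, x₃}, {x₁, x₄}, {x₁, x₅}, {x₁, x₆}, {x₂, x₃}, {x₂, x₄}, {x₂, x₅}, {x₂, x₆}, {x₃, x₄}, {x₃, x₅}, {x₃, x₆}, {x₄, x₅}, {x₄, x₆}, {x₅, x₆}, {x₁, x₂, x₃}, {x₁, x₂, x₄}, {x₁, x₂, x₅}, {x₁, x₂, x₆}, {x₁, x₃, x₄}, {x₁, x₃, x₅}, {x₁, x₃, x₆}, {x₁, x₄, x₅}, {x₁, x₄, x₆}, {x₁, x₅, x₆}, {x₂, x₃, x₄}, {x₂, x₃, x₅}, {x₂, x₃, x₆}, {x₂, x₄, x₅}, {x₂, x₄, x₆}, {x₂, x₅, x₆}, {x₃, x₄, x₅}, {x₃, x₄, x₆}, {x₃, x₅, x₆}, {x₄, x₅, x₆}, {x₁, x₂, x₃, x₄}, {x₁, x₂, x₃, x₅}, {x₁, x₂, x₃, x₆}, {x₁, x₂, x₄, x₅}, {x₁, x₂, x₄, x₆}, {x₁, x₂, x₅, x₆}, {x₁, x₃, x₄, x₅}, {x₁, x₃, x₄, x₆}, {x₁, x₃, x₅, x₆}, {x₁, x₄, x₅, x₆}, {x₂, x₃, x₄, x₅}, {x₂, x₃, x₄, x₆}, {x₂, x₃, x₅, x₆}, {x₂, x₄, x₅, x₆}, {x₃, x₄, x₅, x₆}, {x₁, x₂, x₃, x₄, x₅}, {x₁, x₂, x₃, x₄, x₆}, {x₁, x₂, x₃, x₅, x₆}, {x₁, x₂, x₄, x₅, x₆}, {x₁, x₃, x₄, x₅, x₆}, {x₂, x₃, x₄, x₅, x₆}, X }

Derivation:
Start: ℰ ∪ {∅, X} = { {}, {x₁, x₅}, {x₃, x₅}, {x₁, x₂, x₄}, {x₁, x₂, x₃, x₅}, X }.
Step 1: +7 →
  {x₄, x₆}  = X∖{x₁, x₂, x₃, x₅}
  {x₁, x₃, x₅}  = {x₁, x₅} ∪ {x₃, x₅}
  {x₃, x₅, x₆}  = X∖{x₁, x₂, x₄}
  {x₁, x₂, x₄, x₅}  = {x₁, x₅} ∪ {x₁, x₂, x₄}
  {x₁, x₂, x₄, x₆}  = X∖{x₃, x₅}
  {x₂, x₃, x₄, x₆}  = X∖{x₁, x₅}
  {x₁, x₂, x₃, x₄, x₅}  = {x₃, x₅} ∪ {x₁, x₂, x₄}
  [13 total]
Step 2. New:
  {x₆}  = X∖{x₁, x₂, x₃, x₄, x₅}
  {x₃, x₆}  = X∖{x₁, x₂, x₄, x₅}
  {x₂, x₄, x₆}  = X∖{x₁, x₃, x₅}
  {x₁, x₃, x₅, x₆}  = {x₁, x₃, x₅} ∪ {x₃, x₅, x₆}
  {x₁, x₄, x₅, x₆}  = {x₁, x₅} ∪ {x₄, x₆}
  {x₃, x₄, x₅, x₆}  = {x₃, x₅, x₆} ∪ {x₄, x₆}
  {x₁, x₂, x₃, x₄, x₆}  = {x₁, x₂, x₄, x₆} ∪ {x₂, x₃, x₄, x₆}
  {x₁, x₂, x₃, x₅, x₆}  = {x₃, x₅, x₆} ∪ {x₁, x₂, x₃, x₅}
  {x₁, x₂, x₄, x₅, x₆}  = {x₁, x₂, x₄, x₆} ∪ {x₁, x₂, x₄, x₅}
  {x₁, x₃, x₄, x₅, x₆}  = {x₁, x₃, x₅} ∪ {x₄, x₆}
  {x₂, x₃, x₄, x₅, x₆}  = {x₂, x₃, x₄, x₆} ∪ {x₃, x₅, x₆}
  [24 total]
Step 3. New:
  {x₁}  = X∖{x₂, x₃, x₄, x₅, x₆}
  {x₂}  = X∖{x₁, x₃, x₄, x₅, x₆}
  {x₃}  = X∖{x₁, x₂, x₄, x₅, x₆}
  {x₄}  = X∖{x₁, x₂, x₃, x₅, x₆}
  {x₅}  = X∖{x₁, x₂, x₃, x₄, x₆}
  {x₁, x₂}  = X∖{x₃, x₄, x₅, x₆}
  {x₂, x₃}  = X∖{x₁, x₄, x₅, x₆}
  {x₂, x₄}  = X∖{x₁, x₃, x₅, x₆}
  {x₁, x₅, x₆}  = {x₁, x₅} ∪ {x₆}
  {x₃, x₄, x₆}  = {x₄, x₆} ∪ {x₃, x₆}
  [34 total]
Step 4: 28 new —
  {x₁, x₃}  = {x₁} ∪ {x₃}
  {x₁, x₄}  = {x₁} ∪ {x₄}
  {x₁, x₆}  = {x₁} ∪ {x₆}
  {x₂, x₅}  = {x₂} ∪ {x₅}
  {x₂, x₆}  = {x₂} ∪ {x₆}
  {x₃, x₄}  = {x₃} ∪ {x₄}
  {x₄, x₅}  = {x₅} ∪ {x₄}
  {x₅, x₆}  = {x₆} ∪ {x₅}
  {x₁, x₂, x₃}  = {x₁, x₂} ∪ {x₃}
  {x₁, x₂, x₅}  = X∖{x₃, x₄, x₆}
  {x₁, x₂, x₆}  = {x₁, x₂} ∪ {x₆}
  {x₁, x₃, x₆}  = {x₁} ∪ {x₃, x₆}
  {x₁, x₄, x₅}  = {x₁, x₅} ∪ {x₄}
  {x₁, x₄, x₆}  = {x₁} ∪ {x₄, x₆}
  {x₂, x₃, x₄}  = X∖{x₁, x₅, x₆}
  {x₂, x₃, x₅}  = {x₂} ∪ {x₃, x₅}
  {x₂, x₃, x₆}  = {x₂} ∪ {x₃, x₆}
  {x₂, x₄, x₅}  = {x₅} ∪ {x₂, x₄}
  {x₃, x₄, x₅}  = {x₃, x₅} ∪ {x₄}
  {x₄, x₅, x₆}  = {x₅} ∪ {x₄, x₆}
  {x₁, x₂, x₃, x₄}  = {x₁, x₂, x₄} ∪ {x₃}
  {x₁, x₂, x₃, x₆}  = {x₁, x₂} ∪ {x₃, x₆}
  {x₁, x₂, x₅, x₆}  = {x₁, x₂} ∪ {x₁, x₅, x₆}
  {x₁, x₃, x₄, x₅}  = {x₁, x₃, x₅} ∪ {x₄}
  {x₁, x₃, x₄, x₆}  = {x₁} ∪ {x₃, x₄, x₆}
  {x₂, x₃, x₄, x₅}  = {x₃, x₅} ∪ {x₂, x₄}
  {x₂, x₃, x₅, x₆}  = {x₂} ∪ {x₃, x₅, x₆}
  {x₂, x₄, x₅, x₆}  = {x₂, x₄, x₆} ∪ {x₅}
  [62 total]
Step 5 adds 2:
  {x₁, x₃, x₄}  = {x₃, x₄} ∪ {x₁, x₄}
  {x₂, x₅, x₆}  = {x₂, x₅} ∪ {x₅, x₆}
  [64 total]
Step 6: already closed under ᶜ and ∪.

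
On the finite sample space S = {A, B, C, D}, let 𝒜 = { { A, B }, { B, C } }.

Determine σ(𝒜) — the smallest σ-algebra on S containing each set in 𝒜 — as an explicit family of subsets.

σ(𝒜) (16 sets): { ∅, { A }, { B }, { C }, { D }, { A, B }, { A, C }, { A, D }, { B, C }, { B, D }, { C, D }, { A, B, C }, { A, B, D }, { A, C, D }, { B, C, D }, S }

Derivation:
Start: 𝒜 ∪ {∅, S} = { ∅, { A, B }, { B, C }, S }.
Pass 1 (3 new):
  { A, D }  = ᶜ of { B, C }
  { C, D }  = ᶜ of { A, B }
  { A, B, C }  = { A, B } ∪ { B, C }
  — 7 sets.
Pass 2 (4 new):
  { D }  = ᶜ of { A, B, C }
  { A, B, D }  = { A, D } ∪ { A, B }
  { A, C, D }  = { C, D } ∪ { A, D }
  { B, C, D }  = { C, D } ∪ { B, C }
  — 11 sets.
Pass 3: +3 →
  { A }  = ᶜ of { B, C, D }
  { B }  = ᶜ of { A, C, D }
  { C }  = ᶜ of { A, B, D }
  — 14 sets.
Pass 4 adds 2:
  { A, C }  = { C } ∪ { A }
  { B, D }  = { D } ∪ { B }
  — 16 sets.
Pass 5 adds nothing — fixpoint reached.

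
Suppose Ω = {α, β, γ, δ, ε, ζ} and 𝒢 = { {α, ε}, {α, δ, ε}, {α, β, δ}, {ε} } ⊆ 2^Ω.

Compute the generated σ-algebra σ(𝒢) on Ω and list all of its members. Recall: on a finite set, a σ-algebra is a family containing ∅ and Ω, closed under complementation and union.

Initial family (6 sets): { {}, {ε}, {α, ε}, {α, β, δ}, {α, δ, ε}, Ω }.
Step 1: +5 →
  {β, γ, ζ}  = complement {α, δ, ε}
  {γ, ε, ζ}  = complement {α, β, δ}
  {α, β, δ, ε}  = {α, δ, ε} ∪ {α, β, δ}
  {β, γ, δ, ζ}  = complement {α, ε}
  {α, β, γ, δ, ζ}  = complement {ε}
  (now 11)
Step 2: +6 →
  {γ, ζ}  = complement {α, β, δ, ε}
  {α, γ, ε, ζ}  = {γ, ε, ζ} ∪ {α, ε}
  {β, γ, ε, ζ}  = {β, γ, ζ} ∪ {ε}
  {α, β, γ, ε, ζ}  = {β, γ, ζ} ∪ {α, ε}
  {α, γ, δ, ε, ζ}  = {α, δ, ε} ∪ {γ, ε, ζ}
  {β, γ, δ, ε, ζ}  = {ε} ∪ {β, γ, δ, ζ}
  (now 17)
Step 3: +5 →
  {α}  = complement {β, γ, δ, ε, ζ}
  {β}  = complement {α, γ, δ, ε, ζ}
  {δ}  = complement {α, β, γ, ε, ζ}
  {α, δ}  = complement {β, γ, ε, ζ}
  {β, δ}  = complement {α, γ, ε, ζ}
  (now 22)
Step 4 adds 10:
  {α, β}  = {α} ∪ {β}
  {β, ε}  = {β} ∪ {ε}
  {δ, ε}  = {ε} ∪ {δ}
  {α, β, ε}  = {β} ∪ {α, ε}
  {α, γ, ζ}  = {α} ∪ {γ, ζ}
  {β, δ, ε}  = {ε} ∪ {β, δ}
  {γ, δ, ζ}  = {γ, ζ} ∪ {δ}
  {α, β, γ, ζ}  = {α} ∪ {β, γ, ζ}
  {α, γ, δ, ζ}  = {α, δ} ∪ {γ, ζ}
  {γ, δ, ε, ζ}  = {γ, ε, ζ} ∪ {δ}
  (now 32)
Step 5: already closed under ᶜ and ∪.

Therefore σ(𝒢) = { {}, {α}, {β}, {δ}, {ε}, {α, β}, {α, δ}, {α, ε}, {β, δ}, {β, ε}, {γ, ζ}, {δ, ε}, {α, β, δ}, {α, β, ε}, {α, γ, ζ}, {α, δ, ε}, {β, γ, ζ}, {β, δ, ε}, {γ, δ, ζ}, {γ, ε, ζ}, {α, β, γ, ζ}, {α, β, δ, ε}, {α, γ, δ, ζ}, {α, γ, ε, ζ}, {β, γ, δ, ζ}, {β, γ, ε, ζ}, {γ, δ, ε, ζ}, {α, β, γ, δ, ζ}, {α, β, γ, ε, ζ}, {α, γ, δ, ε, ζ}, {β, γ, δ, ε, ζ}, Ω } (|σ(𝒢)| = 32).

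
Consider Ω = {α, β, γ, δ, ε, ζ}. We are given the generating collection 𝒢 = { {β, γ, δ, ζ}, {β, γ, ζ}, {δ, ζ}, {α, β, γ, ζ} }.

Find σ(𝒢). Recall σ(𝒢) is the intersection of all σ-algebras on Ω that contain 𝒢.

σ(𝒢) = { {}, {α}, {δ}, {ε}, {ζ}, {α, δ}, {α, ε}, {α, ζ}, {β, γ}, {δ, ε}, {δ, ζ}, {ε, ζ}, {α, β, γ}, {α, δ, ε}, {α, δ, ζ}, {α, ε, ζ}, {β, γ, δ}, {β, γ, ε}, {β, γ, ζ}, {δ, ε, ζ}, {α, β, γ, δ}, {α, β, γ, ε}, {α, β, γ, ζ}, {α, δ, ε, ζ}, {β, γ, δ, ε}, {β, γ, δ, ζ}, {β, γ, ε, ζ}, {α, β, γ, δ, ε}, {α, β, γ, δ, ζ}, {α, β, γ, ε, ζ}, {β, γ, δ, ε, ζ}, Ω }

Working:
Initial family (6 sets): { {}, {δ, ζ}, {β, γ, ζ}, {α, β, γ, ζ}, {β, γ, δ, ζ}, Ω }.
Pass 1: +5 →
  {α, ε}  = complement {β, γ, δ, ζ}
  {δ, ε}  = complement {α, β, γ, ζ}
  {α, δ, ε}  = complement {β, γ, ζ}
  {α, β, γ, ε}  = complement {δ, ζ}
  {α, β, γ, δ, ζ}  = {β, γ, δ, ζ} ∪ {α, β, γ, ζ}
  [11 total]
Pass 2: +6 →
  {ε}  = complement {α, β, γ, δ, ζ}
  {δ, ε, ζ}  = {δ, ε} ∪ {δ, ζ}
  {α, δ, ε, ζ}  = {α, δ, ε} ∪ {δ, ζ}
  {α, β, γ, δ, ε}  = {α, δ, ε} ∪ {α, β, γ, ε}
  {α, β, γ, ε, ζ}  = {β, γ, ζ} ∪ {α, ε}
  {β, γ, δ, ε, ζ}  = {β, γ, ζ} ∪ {δ, ε}
  [17 total]
Pass 3. New:
  {α}  = complement {β, γ, δ, ε, ζ}
  {δ}  = complement {α, β, γ, ε, ζ}
  {ζ}  = complement {α, β, γ, δ, ε}
  {β, γ}  = complement {α, δ, ε, ζ}
  {α, β, γ}  = complement {δ, ε, ζ}
  {β, γ, ε, ζ}  = {β, γ, ζ} ∪ {ε}
  [23 total]
Pass 4 (9 new):
  {α, δ}  = complement {β, γ, ε, ζ}
  {α, ζ}  = {α} ∪ {ζ}
  {ε, ζ}  = {ζ} ∪ {ε}
  {α, δ, ζ}  = {α} ∪ {δ, ζ}
  {α, ε, ζ}  = {ζ} ∪ {α, ε}
  {β, γ, δ}  = {β, γ} ∪ {δ}
  {β, γ, ε}  = {ε} ∪ {β, γ}
  {α, β, γ, δ}  = {α, β, γ} ∪ {δ}
  {β, γ, δ, ε}  = {δ, ε} ∪ {β, γ}
  [32 total]
Pass 5 adds nothing — fixpoint reached.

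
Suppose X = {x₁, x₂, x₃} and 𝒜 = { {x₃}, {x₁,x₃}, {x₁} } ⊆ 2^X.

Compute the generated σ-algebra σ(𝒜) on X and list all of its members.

Take S₀ = 𝒜 ∪ {∅, X} = { {}, {x₁}, {x₃}, {x₁,x₃}, X }.
Step 1 (3 new):
  {x₂}  = complement {x₁,x₃}
  {x₁,x₂}  = complement {x₃}
  {x₂,x₃}  = complement {x₁}
  |family| = 8
Step 2: stable.

σ(𝒜) = { {}, {x₁}, {x₂}, {x₃}, {x₁,x₂}, {x₁,x₃}, {x₂,x₃}, X }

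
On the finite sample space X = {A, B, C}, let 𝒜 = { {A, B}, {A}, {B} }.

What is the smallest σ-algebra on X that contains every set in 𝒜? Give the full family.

Begin from { ∅, {A}, {B}, {A, B}, X } (that is, 𝒜 plus ∅ and X).
Round 1. New:
  {C}  = {A, B}ᶜ
  {A, C}  = {B}ᶜ
  {B, C}  = {A}ᶜ
  [8 total]
After Round 2 the family is unchanged; done.

Therefore σ(𝒜) = { ∅, {A}, {B}, {C}, {A, B}, {A, C}, {B, C}, X } (|σ(𝒜)| = 8).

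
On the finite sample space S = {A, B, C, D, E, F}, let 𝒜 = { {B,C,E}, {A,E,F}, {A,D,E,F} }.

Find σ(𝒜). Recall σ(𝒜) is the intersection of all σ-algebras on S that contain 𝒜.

Answer: σ(𝒜) = { {}, {D}, {E}, {A,F}, {B,C}, {D,E}, {A,D,F}, {A,E,F}, {B,C,D}, {B,C,E}, {A,B,C,F}, {A,D,E,F}, {B,C,D,E}, {A,B,C,D,F}, {A,B,C,E,F}, S }

Trace:
Take S₀ = 𝒜 ∪ {∅, S} = { {}, {A,E,F}, {B,C,E}, {A,D,E,F}, S }.
Step 1 (4 new):
  {B,C}  = ᶜ of {A,D,E,F}
  {A,D,F}  = ᶜ of {B,C,E}
  {B,C,D}  = ᶜ of {A,E,F}
  {A,B,C,E,F}  = {B,C,E} ∪ {A,E,F}
  (now 9)
Step 2 adds 3:
  {D}  = ᶜ of {A,B,C,E,F}
  {B,C,D,E}  = {B,C,D} ∪ {B,C,E}
  {A,B,C,D,F}  = {B,C,D} ∪ {A,D,F}
  (now 12)
Step 3: +2 →
  {E}  = ᶜ of {A,B,C,D,F}
  {A,F}  = ᶜ of {B,C,D,E}
  (now 14)
Step 4 adds 2:
  {D,E}  = {D} ∪ {E}
  {A,B,C,F}  = {B,C} ∪ {A,F}
  (now 16)
After Step 5 the family is unchanged; done.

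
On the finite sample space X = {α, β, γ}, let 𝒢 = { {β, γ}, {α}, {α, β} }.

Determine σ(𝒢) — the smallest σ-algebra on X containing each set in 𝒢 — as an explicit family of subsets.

Answer: σ(𝒢) = { {}, {α}, {β}, {γ}, {α, β}, {α, γ}, {β, γ}, X }

Trace:
Begin from { {}, {α}, {α, β}, {β, γ}, X } (that is, 𝒢 plus ∅ and X).
Iteration 1: 1 new —
  {γ}  = ᶜ of {α, β}
  |family| = 6
Iteration 2. New:
  {α, γ}  = {γ} ∪ {α}
  |family| = 7
Iteration 3: +1 →
  {β}  = ᶜ of {α, γ}
  |family| = 8
Iteration 4: closed — nothing new.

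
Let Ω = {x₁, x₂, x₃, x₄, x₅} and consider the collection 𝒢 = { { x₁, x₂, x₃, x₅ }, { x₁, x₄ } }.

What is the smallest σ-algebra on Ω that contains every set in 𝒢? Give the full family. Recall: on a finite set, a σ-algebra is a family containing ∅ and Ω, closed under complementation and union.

Begin from { ∅, { x₁, x₄ }, { x₁, x₂, x₃, x₅ }, Ω } (that is, 𝒢 plus ∅ and Ω).
Pass 1: +2 →
  { x₄ }  = ᶜ of { x₁, x₂, x₃, x₅ }
  { x₂, x₃, x₅ }  = ᶜ of { x₁, x₄ }
  |family| = 6
Pass 2: 1 new —
  { x₂, x₃, x₄, x₅ }  = { x₂, x₃, x₅ } ∪ { x₄ }
  |family| = 7
Pass 3: 1 new —
  { x₁ }  = ᶜ of { x₂, x₃, x₄, x₅ }
  |family| = 8
Pass 4 adds nothing — fixpoint reached.

σ(𝒢) = { ∅, { x₁ }, { x₄ }, { x₁, x₄ }, { x₂, x₃, x₅ }, { x₁, x₂, x₃, x₅ }, { x₂, x₃, x₄, x₅ }, Ω }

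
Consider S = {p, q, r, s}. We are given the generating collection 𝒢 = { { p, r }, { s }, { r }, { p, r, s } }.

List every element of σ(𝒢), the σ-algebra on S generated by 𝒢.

Begin from { ∅, { r }, { s }, { p, r }, { p, r, s }, S } (that is, 𝒢 plus ∅ and S).
Iteration 1: 5 new —
  { q }  = { p, r, s }ᶜ
  { q, s }  = { p, r }ᶜ
  { r, s }  = { r } ∪ { s }
  { p, q, r }  = { s }ᶜ
  { p, q, s }  = { r }ᶜ
  — 11 sets.
Iteration 2: 3 new —
  { p, q }  = { r, s }ᶜ
  { q, r }  = { q } ∪ { r }
  { q, r, s }  = { r, s } ∪ { q }
  — 14 sets.
Iteration 3: 2 new —
  { p }  = { q, r, s }ᶜ
  { p, s }  = { q, r }ᶜ
  — 16 sets.
Iteration 4: closed — nothing new.

|σ(𝒢)| = 16.  σ(𝒢) = { ∅, { p }, { q }, { r }, { s }, { p, q }, { p, r }, { p, s }, { q, r }, { q, s }, { r, s }, { p, q, r }, { p, q, s }, { p, r, s }, { q, r, s }, S }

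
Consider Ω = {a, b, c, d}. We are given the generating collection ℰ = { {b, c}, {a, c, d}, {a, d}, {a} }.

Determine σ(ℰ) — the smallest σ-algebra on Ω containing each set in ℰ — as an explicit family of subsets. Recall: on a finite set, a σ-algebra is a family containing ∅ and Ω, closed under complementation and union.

Seed the family with ℰ together with ∅ and Ω: { {}, {a}, {a, d}, {b, c}, {a, c, d}, Ω }.
Pass 1 (3 new):
  {b}  = Ω∖{a, c, d}
  {a, b, c}  = {b, c} ∪ {a}
  {b, c, d}  = Ω∖{a}
  [9 total]
Pass 2: +3 →
  {d}  = Ω∖{a, b, c}
  {a, b}  = {b} ∪ {a}
  {a, b, d}  = {b} ∪ {a, d}
  [12 total]
Pass 3 adds 3:
  {c}  = Ω∖{a, b, d}
  {b, d}  = {d} ∪ {b}
  {c, d}  = Ω∖{a, b}
  [15 total]
Pass 4 (1 new):
  {a, c}  = Ω∖{b, d}
  [16 total]
Pass 5: stable.

|σ(ℰ)| = 16.  σ(ℰ) = { {}, {a}, {b}, {c}, {d}, {a, b}, {a, c}, {a, d}, {b, c}, {b, d}, {c, d}, {a, b, c}, {a, b, d}, {a, c, d}, {b, c, d}, Ω }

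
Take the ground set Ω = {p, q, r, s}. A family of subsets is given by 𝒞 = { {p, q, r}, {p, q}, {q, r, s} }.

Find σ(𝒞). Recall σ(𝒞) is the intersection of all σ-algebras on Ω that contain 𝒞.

Initial family (5 sets): { {}, {p, q}, {p, q, r}, {q, r, s}, Ω }.
Pass 1: +3 →
  {p}  = Ω∖{q, r, s}
  {s}  = Ω∖{p, q, r}
  {r, s}  = Ω∖{p, q}
Pass 2 (3 new):
  {p, s}  = {s} ∪ {p}
  {p, q, s}  = {s} ∪ {p, q}
  {p, r, s}  = {r, s} ∪ {p}
Pass 3: 3 new —
  {q}  = Ω∖{p, r, s}
  {r}  = Ω∖{p, q, s}
  {q, r}  = Ω∖{p, s}
Pass 4 (2 new):
  {p, r}  = {r} ∪ {p}
  {q, s}  = {s} ∪ {q}
Pass 5: closed — nothing new.

Therefore σ(𝒞) = { {}, {p}, {q}, {r}, {s}, {p, q}, {p, r}, {p, s}, {q, r}, {q, s}, {r, s}, {p, q, r}, {p, q, s}, {p, r, s}, {q, r, s}, Ω } (|σ(𝒞)| = 16).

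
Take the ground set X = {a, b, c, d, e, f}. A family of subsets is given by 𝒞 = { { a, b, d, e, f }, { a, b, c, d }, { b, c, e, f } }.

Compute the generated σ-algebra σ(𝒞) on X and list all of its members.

Answer: σ(𝒞) = { ∅, { b }, { c }, { a, d }, { b, c }, { e, f }, { a, b, d }, { a, c, d }, { b, e, f }, { c, e, f }, { a, b, c, d }, { a, d, e, f }, { b, c, e, f }, { a, b, d, e, f }, { a, c, d, e, f }, X }

Working:
Begin from { ∅, { a, b, c, d }, { b, c, e, f }, { a, b, d, e, f }, X } (that is, 𝒞 plus ∅ and X).
Step 1: +3 →
  { c }  = X∖{ a, b, d, e, f }
  { a, d }  = X∖{ b, c, e, f }
  { e, f }  = X∖{ a, b, c, d }
Step 2: 3 new —
  { a, c, d }  = { c } ∪ { a, d }
  { c, e, f }  = { c } ∪ { e, f }
  { a, d, e, f }  = { a, d } ∪ { e, f }
Step 3 adds 4:
  { b, c }  = X∖{ a, d, e, f }
  { a, b, d }  = X∖{ c, e, f }
  { b, e, f }  = X∖{ a, c, d }
  { a, c, d, e, f }  = { c } ∪ { a, d, e, f }
Step 4: +1 →
  { b }  = X∖{ a, c, d, e, f }
Step 5: already closed under ᶜ and ∪.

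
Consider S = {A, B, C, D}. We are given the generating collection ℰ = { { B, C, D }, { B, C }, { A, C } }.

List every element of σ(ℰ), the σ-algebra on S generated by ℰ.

Initial family (5 sets): { ∅, { A, C }, { B, C }, { B, C, D }, S }.
Iteration 1. New:
  { A }  = complement { B, C, D }
  { A, D }  = complement { B, C }
  { B, D }  = complement { A, C }
  { A, B, C }  = { B, C } ∪ { A, C }
  (now 9)
Iteration 2: +3 →
  { D }  = complement { A, B, C }
  { A, B, D }  = { A, D } ∪ { B, D }
  { A, C, D }  = { A, D } ∪ { A, C }
  (now 12)
Iteration 3: 2 new —
  { B }  = complement { A, C, D }
  { C }  = complement { A, B, D }
  (now 14)
Iteration 4 adds 2:
  { A, B }  = { B } ∪ { A }
  { C, D }  = { C } ∪ { D }
  (now 16)
Iteration 5 adds nothing — fixpoint reached.

|σ(ℰ)| = 16.  σ(ℰ) = { ∅, { A }, { B }, { C }, { D }, { A, B }, { A, C }, { A, D }, { B, C }, { B, D }, { C, D }, { A, B, C }, { A, B, D }, { A, C, D }, { B, C, D }, S }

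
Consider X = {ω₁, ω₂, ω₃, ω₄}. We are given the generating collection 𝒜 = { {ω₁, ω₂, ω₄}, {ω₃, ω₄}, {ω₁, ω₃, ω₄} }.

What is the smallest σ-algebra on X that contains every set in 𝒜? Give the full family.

Answer: σ(𝒜) = { {}, {ω₁}, {ω₂}, {ω₃}, {ω₄}, {ω₁, ω₂}, {ω₁, ω₃}, {ω₁, ω₄}, {ω₂, ω₃}, {ω₂, ω₄}, {ω₃, ω₄}, {ω₁, ω₂, ω₃}, {ω₁, ω₂, ω₄}, {ω₁, ω₃, ω₄}, {ω₂, ω₃, ω₄}, X }

Derivation:
Seed the family with 𝒜 together with ∅ and X: { {}, {ω₃, ω₄}, {ω₁, ω₂, ω₄}, {ω₁, ω₃, ω₄}, X }.
Pass 1 adds 3:
  {ω₂}  = X∖{ω₁, ω₃, ω₄}
  {ω₃}  = X∖{ω₁, ω₂, ω₄}
  {ω₁, ω₂}  = X∖{ω₃, ω₄}
  |family| = 8
Pass 2 adds 3:
  {ω₂, ω₃}  = {ω₃} ∪ {ω₂}
  {ω₁, ω₂, ω₃}  = {ω₃} ∪ {ω₁, ω₂}
  {ω₂, ω₃, ω₄}  = {ω₂} ∪ {ω₃, ω₄}
  |family| = 11
Pass 3 adds 3:
  {ω₁}  = X∖{ω₂, ω₃, ω₄}
  {ω₄}  = X∖{ω₁, ω₂, ω₃}
  {ω₁, ω₄}  = X∖{ω₂, ω₃}
  |family| = 14
Pass 4: 2 new —
  {ω₁, ω₃}  = {ω₃} ∪ {ω₁}
  {ω₂, ω₄}  = {ω₄} ∪ {ω₂}
  |family| = 16
Pass 5: closed — nothing new.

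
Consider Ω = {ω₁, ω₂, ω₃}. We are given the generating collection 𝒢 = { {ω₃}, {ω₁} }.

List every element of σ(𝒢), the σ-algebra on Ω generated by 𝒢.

|σ(𝒢)| = 8.  σ(𝒢) = { {}, {ω₁}, {ω₂}, {ω₃}, {ω₁, ω₂}, {ω₁, ω₃}, {ω₂, ω₃}, Ω }

Check:
Initial family (4 sets): { {}, {ω₁}, {ω₃}, Ω }.
Pass 1: +3 →
  {ω₁, ω₂}  = {ω₃}ᶜ
  {ω₁, ω₃}  = {ω₃} ∪ {ω₁}
  {ω₂, ω₃}  = {ω₁}ᶜ
Pass 2 (1 new):
  {ω₂}  = {ω₁, ω₃}ᶜ
Pass 3: no new sets; the family is a σ-algebra.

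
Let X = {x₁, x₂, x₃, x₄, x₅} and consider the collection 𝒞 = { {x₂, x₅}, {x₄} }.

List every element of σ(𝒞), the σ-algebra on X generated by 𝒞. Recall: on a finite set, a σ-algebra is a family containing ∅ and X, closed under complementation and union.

Answer: σ(𝒞) = { ∅, {x₄}, {x₁, x₃}, {x₂, x₅}, {x₁, x₃, x₄}, {x₂, x₄, x₅}, {x₁, x₂, x₃, x₅}, X }

Trace:
Seed the family with 𝒞 together with ∅ and X: { ∅, {x₄}, {x₂, x₅}, X }.
Pass 1. New:
  {x₁, x₃, x₄}  = ᶜ of {x₂, x₅}
  {x₂, x₄, x₅}  = {x₂, x₅} ∪ {x₄}
  {x₁, x₂, x₃, x₅}  = ᶜ of {x₄}
  |family| = 7
Pass 2 (1 new):
  {x₁, x₃}  = ᶜ of {x₂, x₄, x₅}
  |family| = 8
Pass 3 adds nothing — fixpoint reached.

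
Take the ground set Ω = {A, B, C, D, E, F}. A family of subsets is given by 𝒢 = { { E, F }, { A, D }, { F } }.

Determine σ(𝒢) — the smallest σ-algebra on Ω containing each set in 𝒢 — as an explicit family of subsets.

Take S₀ = 𝒢 ∪ {∅, Ω} = { ∅, { F }, { A, D }, { E, F }, Ω }.
Pass 1: 5 new —
  { A, D, F }  = { A, D } ∪ { F }
  { A, B, C, D }  = ᶜ of { E, F }
  { A, D, E, F }  = { A, D } ∪ { E, F }
  { B, C, E, F }  = ᶜ of { A, D }
  { A, B, C, D, E }  = ᶜ of { F }
  [10 total]
Pass 2: +3 →
  { B, C }  = ᶜ of { A, D, E, F }
  { B, C, E }  = ᶜ of { A, D, F }
  { A, B, C, D, F }  = { A, D, F } ∪ { A, B, C, D }
  [13 total]
Pass 3 (2 new):
  { E }  = ᶜ of { A, B, C, D, F }
  { B, C, F }  = { B, C } ∪ { F }
  [15 total]
Pass 4 adds 1:
  { A, D, E }  = ᶜ of { B, C, F }
  [16 total]
After Pass 5 the family is unchanged; done.

σ(𝒢) = { ∅, { E }, { F }, { A, D }, { B, C }, { E, F }, { A, D, E }, { A, D, F }, { B, C, E }, { B, C, F }, { A, B, C, D }, { A, D, E, F }, { B, C, E, F }, { A, B, C, D, E }, { A, B, C, D, F }, Ω }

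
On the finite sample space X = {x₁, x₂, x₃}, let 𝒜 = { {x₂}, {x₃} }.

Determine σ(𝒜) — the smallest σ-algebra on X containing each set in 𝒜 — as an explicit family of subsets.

Seed the family with 𝒜 together with ∅ and X: { ∅, {x₂}, {x₃}, X }.
Iteration 1: +3 →
  {x₁,x₂}  = complement {x₃}
  {x₁,x₃}  = complement {x₂}
  {x₂,x₃}  = {x₃} ∪ {x₂}
  [7 total]
Iteration 2. New:
  {x₁}  = complement {x₂,x₃}
  [8 total]
Iteration 3: no new sets; the family is a σ-algebra.

Therefore σ(𝒜) = { ∅, {x₁}, {x₂}, {x₃}, {x₁,x₂}, {x₁,x₃}, {x₂,x₃}, X } (|σ(𝒜)| = 8).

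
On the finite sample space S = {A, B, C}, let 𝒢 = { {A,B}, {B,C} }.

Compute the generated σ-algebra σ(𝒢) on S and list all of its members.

Take S₀ = 𝒢 ∪ {∅, S} = { {}, {A,B}, {B,C}, S }.
Pass 1. New:
  {A}  = {B,C}ᶜ
  {C}  = {A,B}ᶜ
  — 6 sets.
Pass 2: 1 new —
  {A,C}  = {C} ∪ {A}
  — 7 sets.
Pass 3: +1 →
  {B}  = {A,C}ᶜ
  — 8 sets.
After Pass 4 the family is unchanged; done.

σ(𝒢) = { {}, {A}, {B}, {C}, {A,B}, {A,C}, {B,C}, S }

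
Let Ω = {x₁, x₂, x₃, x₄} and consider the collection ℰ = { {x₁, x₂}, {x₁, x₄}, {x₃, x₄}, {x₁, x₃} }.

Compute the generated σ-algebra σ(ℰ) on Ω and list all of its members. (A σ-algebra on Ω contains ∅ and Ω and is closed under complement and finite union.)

Take S₀ = ℰ ∪ {∅, Ω} = { {}, {x₁, x₂}, {x₁, x₃}, {x₁, x₄}, {x₃, x₄}, Ω }.
Step 1: +5 →
  {x₂, x₃}  = {x₁, x₄}ᶜ
  {x₂, x₄}  = {x₁, x₃}ᶜ
  {x₁, x₂, x₃}  = {x₁, x₂} ∪ {x₁, x₃}
  {x₁, x₂, x₄}  = {x₁, x₄} ∪ {x₁, x₂}
  {x₁, x₃, x₄}  = {x₃, x₄} ∪ {x₁, x₄}
  [11 total]
Step 2: 4 new —
  {x₂}  = {x₁, x₃, x₄}ᶜ
  {x₃}  = {x₁, x₂, x₄}ᶜ
  {x₄}  = {x₁, x₂, x₃}ᶜ
  {x₂, x₃, x₄}  = {x₃, x₄} ∪ {x₂, x₃}
  [15 total]
Step 3 (1 new):
  {x₁}  = {x₂, x₃, x₄}ᶜ
  [16 total]
Step 4: no new sets; the family is a σ-algebra.

σ(ℰ) = { {}, {x₁}, {x₂}, {x₃}, {x₄}, {x₁, x₂}, {x₁, x₃}, {x₁, x₄}, {x₂, x₃}, {x₂, x₄}, {x₃, x₄}, {x₁, x₂, x₃}, {x₁, x₂, x₄}, {x₁, x₃, x₄}, {x₂, x₃, x₄}, Ω }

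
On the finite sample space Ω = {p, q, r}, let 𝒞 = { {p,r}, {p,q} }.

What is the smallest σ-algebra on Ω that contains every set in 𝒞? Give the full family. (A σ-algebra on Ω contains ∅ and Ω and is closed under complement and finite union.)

|σ(𝒞)| = 8.  σ(𝒞) = { ∅, {p}, {q}, {r}, {p,q}, {p,r}, {q,r}, Ω }

Working:
Seed the family with 𝒞 together with ∅ and Ω: { ∅, {p,q}, {p,r}, Ω }.
Pass 1: +2 →
  {q}  = complement {p,r}
  {r}  = complement {p,q}
  |family| = 6
Pass 2: +1 →
  {q,r}  = {r} ∪ {q}
  |family| = 7
Pass 3. New:
  {p}  = complement {q,r}
  |family| = 8
Pass 4: no new sets; the family is a σ-algebra.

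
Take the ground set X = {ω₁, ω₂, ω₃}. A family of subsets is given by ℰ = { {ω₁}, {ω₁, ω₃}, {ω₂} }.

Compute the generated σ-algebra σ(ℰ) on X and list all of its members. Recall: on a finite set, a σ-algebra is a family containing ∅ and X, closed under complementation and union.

Begin from { {}, {ω₁}, {ω₂}, {ω₁, ω₃}, X } (that is, ℰ plus ∅ and X).
Iteration 1 (2 new):
  {ω₁, ω₂}  = {ω₂} ∪ {ω₁}
  {ω₂, ω₃}  = {ω₁}ᶜ
Iteration 2: 1 new —
  {ω₃}  = {ω₁, ω₂}ᶜ
Iteration 3: stable.

|σ(ℰ)| = 8.  σ(ℰ) = { {}, {ω₁}, {ω₂}, {ω₃}, {ω₁, ω₂}, {ω₁, ω₃}, {ω₂, ω₃}, X }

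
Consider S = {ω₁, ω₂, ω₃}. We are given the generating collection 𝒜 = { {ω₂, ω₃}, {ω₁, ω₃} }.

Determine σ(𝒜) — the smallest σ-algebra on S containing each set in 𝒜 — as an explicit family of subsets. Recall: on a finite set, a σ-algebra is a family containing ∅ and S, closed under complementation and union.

σ(𝒜) = { {}, {ω₁}, {ω₂}, {ω₃}, {ω₁, ω₂}, {ω₁, ω₃}, {ω₂, ω₃}, S }

Working:
Start: 𝒜 ∪ {∅, S} = { {}, {ω₁, ω₃}, {ω₂, ω₃}, S }.
Round 1: +2 →
  {ω₁}  = complement {ω₂, ω₃}
  {ω₂}  = complement {ω₁, ω₃}
Round 2 (1 new):
  {ω₁, ω₂}  = {ω₂} ∪ {ω₁}
Round 3: +1 →
  {ω₃}  = complement {ω₁, ω₂}
Round 4: stable.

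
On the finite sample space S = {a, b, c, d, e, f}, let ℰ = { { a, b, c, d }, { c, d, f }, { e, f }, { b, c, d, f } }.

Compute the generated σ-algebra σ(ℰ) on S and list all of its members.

Start: ℰ ∪ {∅, S} = { {  }, { e, f }, { c, d, f }, { a, b, c, d }, { b, c, d, f }, S }.
Round 1 (5 new):
  { a, e }  = S∖{ b, c, d, f }
  { a, b, e }  = S∖{ c, d, f }
  { c, d, e, f }  = { e, f } ∪ { c, d, f }
  { a, b, c, d, f }  = { b, c, d, f } ∪ { a, b, c, d }
  { b, c, d, e, f }  = { e, f } ∪ { b, c, d, f }
Round 2: +7 →
  { a }  = S∖{ b, c, d, e, f }
  { e }  = S∖{ a, b, c, d, f }
  { a, b }  = S∖{ c, d, e, f }
  { a, e, f }  = { e, f } ∪ { a, e }
  { a, b, e, f }  = { e, f } ∪ { a, b, e }
  { a, b, c, d, e }  = { a, b, e } ∪ { a, b, c, d }
  { a, c, d, e, f }  = { c, d, e, f } ∪ { a, e }
Round 3 adds 5:
  { b }  = S∖{ a, c, d, e, f }
  { f }  = S∖{ a, b, c, d, e }
  { c, d }  = S∖{ a, b, e, f }
  { b, c, d }  = S∖{ a, e, f }
  { a, c, d, f }  = { c, d, f } ∪ { a }
Round 4 adds 9:
  { a, f }  = { f } ∪ { a }
  { b, e }  = S∖{ a, c, d, f }
  { b, f }  = { b } ∪ { f }
  { a, b, f }  = { a, b } ∪ { f }
  { a, c, d }  = { c, d } ∪ { a }
  { b, e, f }  = { e, f } ∪ { b }
  { c, d, e }  = { c, d } ∪ { e }
  { a, c, d, e }  = { c, d } ∪ { a, e }
  { b, c, d, e }  = { b, c, d } ∪ { e }
Round 5: stable.

σ(ℰ) = { {  }, { a }, { b }, { e }, { f }, { a, b }, { a, e }, { a, f }, { b, e }, { b, f }, { c, d }, { e, f }, { a, b, e }, { a, b, f }, { a, c, d }, { a, e, f }, { b, c, d }, { b, e, f }, { c, d, e }, { c, d, f }, { a, b, c, d }, { a, b, e, f }, { a, c, d, e }, { a, c, d, f }, { b, c, d, e }, { b, c, d, f }, { c, d, e, f }, { a, b, c, d, e }, { a, b, c, d, f }, { a, c, d, e, f }, { b, c, d, e, f }, S }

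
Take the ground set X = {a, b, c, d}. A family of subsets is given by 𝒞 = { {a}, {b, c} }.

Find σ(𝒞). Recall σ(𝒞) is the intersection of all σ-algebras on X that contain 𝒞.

Initial family (4 sets): { {}, {a}, {b, c}, X }.
Iteration 1 adds 3:
  {a, d}  = {b, c}ᶜ
  {a, b, c}  = {b, c} ∪ {a}
  {b, c, d}  = {a}ᶜ
  — 7 sets.
Iteration 2. New:
  {d}  = {a, b, c}ᶜ
  — 8 sets.
Iteration 3: already closed under ᶜ and ∪.

Hence σ(𝒞) has 8 members: { {}, {a}, {d}, {a, d}, {b, c}, {a, b, c}, {b, c, d}, X }.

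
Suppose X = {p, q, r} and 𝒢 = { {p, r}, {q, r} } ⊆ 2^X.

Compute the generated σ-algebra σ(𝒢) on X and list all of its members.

σ(𝒢) (8 sets): { ∅, {p}, {q}, {r}, {p, q}, {p, r}, {q, r}, X }

Derivation:
Initial family (4 sets): { ∅, {p, r}, {q, r}, X }.
Pass 1: 2 new —
  {p}  = {q, r}ᶜ
  {q}  = {p, r}ᶜ
  [6 total]
Pass 2: 1 new —
  {p, q}  = {q} ∪ {p}
  [7 total]
Pass 3 adds 1:
  {r}  = {p, q}ᶜ
  [8 total]
Pass 4: no new sets; the family is a σ-algebra.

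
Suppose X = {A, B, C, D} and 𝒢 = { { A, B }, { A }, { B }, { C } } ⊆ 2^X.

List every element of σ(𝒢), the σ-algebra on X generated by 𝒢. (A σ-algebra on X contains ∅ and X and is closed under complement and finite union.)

Begin from { {  }, { A }, { B }, { C }, { A, B }, X } (that is, 𝒢 plus ∅ and X).
Iteration 1 adds 7:
  { A, C }  = { C } ∪ { A }
  { B, C }  = { C } ∪ { B }
  { C, D }  = complement { A, B }
  { A, B, C }  = { C } ∪ { A, B }
  { A, B, D }  = complement { C }
  { A, C, D }  = complement { B }
  { B, C, D }  = complement { A }
  [13 total]
Iteration 2 adds 3:
  { D }  = complement { A, B, C }
  { A, D }  = complement { B, C }
  { B, D }  = complement { A, C }
  [16 total]
After Iteration 3 the family is unchanged; done.

|σ(𝒢)| = 16.  σ(𝒢) = { {  }, { A }, { B }, { C }, { D }, { A, B }, { A, C }, { A, D }, { B, C }, { B, D }, { C, D }, { A, B, C }, { A, B, D }, { A, C, D }, { B, C, D }, X }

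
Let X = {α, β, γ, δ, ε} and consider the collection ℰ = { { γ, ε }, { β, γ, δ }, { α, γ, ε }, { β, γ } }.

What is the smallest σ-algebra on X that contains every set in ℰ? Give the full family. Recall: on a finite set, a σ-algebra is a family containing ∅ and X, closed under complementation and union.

Answer: σ(ℰ) = { {}, { α }, { β }, { γ }, { δ }, { ε }, { α, β }, { α, γ }, { α, δ }, { α, ε }, { β, γ }, { β, δ }, { β, ε }, { γ, δ }, { γ, ε }, { δ, ε }, { α, β, γ }, { α, β, δ }, { α, β, ε }, { α, γ, δ }, { α, γ, ε }, { α, δ, ε }, { β, γ, δ }, { β, γ, ε }, { β, δ, ε }, { γ, δ, ε }, { α, β, γ, δ }, { α, β, γ, ε }, { α, β, δ, ε }, { α, γ, δ, ε }, { β, γ, δ, ε }, X }

Check:
Take S₀ = ℰ ∪ {∅, X} = { {}, { β, γ }, { γ, ε }, { α, γ, ε }, { β, γ, δ }, X }.
Iteration 1 (7 new):
  { α, ε }  = { β, γ, δ }ᶜ
  { β, δ }  = { α, γ, ε }ᶜ
  { α, β, δ }  = { γ, ε }ᶜ
  { α, δ, ε }  = { β, γ }ᶜ
  { β, γ, ε }  = { β, γ } ∪ { γ, ε }
  { α, β, γ, ε }  = { β, γ } ∪ { α, γ, ε }
  { β, γ, δ, ε }  = { β, γ, δ } ∪ { γ, ε }
  |family| = 13
Iteration 2: +6 →
  { α }  = { β, γ, δ, ε }ᶜ
  { δ }  = { α, β, γ, ε }ᶜ
  { α, δ }  = { β, γ, ε }ᶜ
  { α, β, γ, δ }  = { β, γ, δ } ∪ { α, β, δ }
  { α, β, δ, ε }  = { α, δ, ε } ∪ { α, β, δ }
  { α, γ, δ, ε }  = { α, δ, ε } ∪ { α, γ, ε }
  |family| = 19
Iteration 3 (5 new):
  { β }  = { α, γ, δ, ε }ᶜ
  { γ }  = { α, β, δ, ε }ᶜ
  { ε }  = { α, β, γ, δ }ᶜ
  { α, β, γ }  = { β, γ } ∪ { α }
  { γ, δ, ε }  = { γ, ε } ∪ { δ }
  |family| = 24
Iteration 4 adds 8:
  { α, β }  = { γ, δ, ε }ᶜ
  { α, γ }  = { γ } ∪ { α }
  { β, ε }  = { β } ∪ { ε }
  { γ, δ }  = { γ } ∪ { δ }
  { δ, ε }  = { α, β, γ }ᶜ
  { α, β, ε }  = { β } ∪ { α, ε }
  { α, γ, δ }  = { γ } ∪ { α, δ }
  { β, δ, ε }  = { ε } ∪ { β, δ }
  |family| = 32
Iteration 5 adds nothing — fixpoint reached.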